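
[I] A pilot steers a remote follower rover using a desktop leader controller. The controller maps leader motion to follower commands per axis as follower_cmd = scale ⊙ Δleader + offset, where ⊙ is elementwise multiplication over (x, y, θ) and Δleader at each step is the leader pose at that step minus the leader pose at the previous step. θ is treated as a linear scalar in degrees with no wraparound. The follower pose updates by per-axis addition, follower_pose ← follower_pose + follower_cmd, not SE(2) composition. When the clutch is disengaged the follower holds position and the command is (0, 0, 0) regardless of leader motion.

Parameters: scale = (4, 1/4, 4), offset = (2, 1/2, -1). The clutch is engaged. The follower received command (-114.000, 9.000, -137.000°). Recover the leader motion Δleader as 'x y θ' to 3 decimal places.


-29.000 34.000 -34.000

axis x: (-114.000 − 2) / (4) = -29.000
axis y: (9.000 − 1/2) / (1/4) = 34.000
axis θ: (-137.000 − -1) / (4) = -34.000


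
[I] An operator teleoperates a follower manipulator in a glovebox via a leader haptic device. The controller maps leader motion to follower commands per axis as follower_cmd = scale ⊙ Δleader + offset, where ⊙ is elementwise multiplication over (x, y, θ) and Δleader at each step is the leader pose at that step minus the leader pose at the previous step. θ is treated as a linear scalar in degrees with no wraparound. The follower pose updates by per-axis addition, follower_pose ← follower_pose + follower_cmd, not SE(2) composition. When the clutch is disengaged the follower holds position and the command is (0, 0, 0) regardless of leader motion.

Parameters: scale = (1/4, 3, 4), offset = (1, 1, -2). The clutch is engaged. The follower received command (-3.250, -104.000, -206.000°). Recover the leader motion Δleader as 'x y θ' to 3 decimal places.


-17.000 -35.000 -51.000

axis x: (-3.250 − 1) / (1/4) = -17.000
axis y: (-104.000 − 1) / (3) = -35.000
axis θ: (-206.000 − -2) / (4) = -51.000


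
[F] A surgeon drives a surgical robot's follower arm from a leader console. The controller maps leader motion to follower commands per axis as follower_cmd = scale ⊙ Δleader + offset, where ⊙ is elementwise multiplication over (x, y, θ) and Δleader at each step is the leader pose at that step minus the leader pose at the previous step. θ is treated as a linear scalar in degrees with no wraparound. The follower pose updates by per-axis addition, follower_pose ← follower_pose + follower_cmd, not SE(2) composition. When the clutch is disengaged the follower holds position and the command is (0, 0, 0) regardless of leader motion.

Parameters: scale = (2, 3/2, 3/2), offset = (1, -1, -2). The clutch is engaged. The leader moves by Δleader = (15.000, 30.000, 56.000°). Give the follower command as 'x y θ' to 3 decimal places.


axis x: 2·15.000 + 1 = 31.000
axis y: 3/2·30.000 + -1 = 44.000
axis θ: 3/2·56.000 + -2 = 82.000

31.000 44.000 82.000


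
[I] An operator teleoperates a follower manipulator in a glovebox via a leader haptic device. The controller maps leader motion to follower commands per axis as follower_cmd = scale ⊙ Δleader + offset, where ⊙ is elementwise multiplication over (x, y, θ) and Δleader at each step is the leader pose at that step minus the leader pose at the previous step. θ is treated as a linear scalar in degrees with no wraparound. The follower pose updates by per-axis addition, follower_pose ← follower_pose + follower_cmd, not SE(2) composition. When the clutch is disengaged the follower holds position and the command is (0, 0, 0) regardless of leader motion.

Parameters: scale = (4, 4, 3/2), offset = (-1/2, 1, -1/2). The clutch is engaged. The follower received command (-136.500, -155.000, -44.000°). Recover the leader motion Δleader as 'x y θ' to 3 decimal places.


axis x: (-136.500 − -1/2) / (4) = -34.000
axis y: (-155.000 − 1) / (4) = -39.000
axis θ: (-44.000 − -1/2) / (3/2) = -29.000

-34.000 -39.000 -29.000


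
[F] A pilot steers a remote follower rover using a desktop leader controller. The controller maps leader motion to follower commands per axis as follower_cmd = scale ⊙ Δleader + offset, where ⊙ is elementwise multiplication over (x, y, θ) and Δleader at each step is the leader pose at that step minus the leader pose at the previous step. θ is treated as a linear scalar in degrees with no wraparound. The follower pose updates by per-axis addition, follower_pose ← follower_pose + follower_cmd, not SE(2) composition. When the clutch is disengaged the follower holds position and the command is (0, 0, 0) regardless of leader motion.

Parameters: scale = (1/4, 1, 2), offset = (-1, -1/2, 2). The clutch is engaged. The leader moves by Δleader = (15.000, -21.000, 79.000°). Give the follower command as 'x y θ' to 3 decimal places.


axis x: 1/4·15.000 + -1 = 2.750
axis y: 1·-21.000 + -1/2 = -21.500
axis θ: 2·79.000 + 2 = 160.000

2.750 -21.500 160.000


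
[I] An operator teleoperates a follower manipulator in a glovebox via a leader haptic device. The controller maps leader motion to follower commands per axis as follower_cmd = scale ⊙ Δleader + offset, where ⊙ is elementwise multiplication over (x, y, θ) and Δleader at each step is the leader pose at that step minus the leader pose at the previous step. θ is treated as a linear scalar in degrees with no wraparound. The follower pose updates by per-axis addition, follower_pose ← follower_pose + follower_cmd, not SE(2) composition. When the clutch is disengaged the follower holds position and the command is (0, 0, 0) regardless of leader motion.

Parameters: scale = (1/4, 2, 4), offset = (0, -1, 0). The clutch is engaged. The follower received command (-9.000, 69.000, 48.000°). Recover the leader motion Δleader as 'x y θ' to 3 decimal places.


axis x: (-9.000 − 0) / (1/4) = -36.000
axis y: (69.000 − -1) / (2) = 35.000
axis θ: (48.000 − 0) / (4) = 12.000

-36.000 35.000 12.000


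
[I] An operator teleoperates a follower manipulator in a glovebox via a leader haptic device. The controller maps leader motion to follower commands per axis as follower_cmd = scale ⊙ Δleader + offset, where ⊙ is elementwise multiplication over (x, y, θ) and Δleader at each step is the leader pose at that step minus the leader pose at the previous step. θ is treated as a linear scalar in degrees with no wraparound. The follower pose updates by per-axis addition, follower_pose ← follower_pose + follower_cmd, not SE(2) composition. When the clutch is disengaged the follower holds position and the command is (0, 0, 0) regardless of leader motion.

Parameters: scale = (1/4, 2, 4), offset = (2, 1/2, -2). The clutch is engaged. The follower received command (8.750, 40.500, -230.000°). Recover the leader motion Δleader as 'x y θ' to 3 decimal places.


axis x: (8.750 − 2) / (1/4) = 27.000
axis y: (40.500 − 1/2) / (2) = 20.000
axis θ: (-230.000 − -2) / (4) = -57.000

27.000 20.000 -57.000


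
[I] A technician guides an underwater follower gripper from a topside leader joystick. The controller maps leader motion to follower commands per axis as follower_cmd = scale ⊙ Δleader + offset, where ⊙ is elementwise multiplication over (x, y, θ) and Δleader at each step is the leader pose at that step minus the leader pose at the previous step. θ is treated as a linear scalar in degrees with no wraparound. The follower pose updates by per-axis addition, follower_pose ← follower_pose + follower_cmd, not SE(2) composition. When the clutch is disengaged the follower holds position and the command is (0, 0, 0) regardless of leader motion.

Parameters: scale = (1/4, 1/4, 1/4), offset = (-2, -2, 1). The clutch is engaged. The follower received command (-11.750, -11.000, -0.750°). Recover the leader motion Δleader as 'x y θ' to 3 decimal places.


axis x: (-11.750 − -2) / (1/4) = -39.000
axis y: (-11.000 − -2) / (1/4) = -36.000
axis θ: (-0.750 − 1) / (1/4) = -7.000

-39.000 -36.000 -7.000


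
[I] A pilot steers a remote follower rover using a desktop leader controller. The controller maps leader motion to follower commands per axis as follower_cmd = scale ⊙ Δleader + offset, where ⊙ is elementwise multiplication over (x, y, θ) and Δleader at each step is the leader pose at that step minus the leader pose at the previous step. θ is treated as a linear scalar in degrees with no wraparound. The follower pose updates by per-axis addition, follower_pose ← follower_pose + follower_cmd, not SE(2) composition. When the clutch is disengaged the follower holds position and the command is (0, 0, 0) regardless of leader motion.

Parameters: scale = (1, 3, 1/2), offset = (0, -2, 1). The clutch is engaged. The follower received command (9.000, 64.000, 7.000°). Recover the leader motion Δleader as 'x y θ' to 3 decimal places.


9.000 22.000 12.000

axis x: (9.000 − 0) / (1) = 9.000
axis y: (64.000 − -2) / (3) = 22.000
axis θ: (7.000 − 1) / (1/2) = 12.000


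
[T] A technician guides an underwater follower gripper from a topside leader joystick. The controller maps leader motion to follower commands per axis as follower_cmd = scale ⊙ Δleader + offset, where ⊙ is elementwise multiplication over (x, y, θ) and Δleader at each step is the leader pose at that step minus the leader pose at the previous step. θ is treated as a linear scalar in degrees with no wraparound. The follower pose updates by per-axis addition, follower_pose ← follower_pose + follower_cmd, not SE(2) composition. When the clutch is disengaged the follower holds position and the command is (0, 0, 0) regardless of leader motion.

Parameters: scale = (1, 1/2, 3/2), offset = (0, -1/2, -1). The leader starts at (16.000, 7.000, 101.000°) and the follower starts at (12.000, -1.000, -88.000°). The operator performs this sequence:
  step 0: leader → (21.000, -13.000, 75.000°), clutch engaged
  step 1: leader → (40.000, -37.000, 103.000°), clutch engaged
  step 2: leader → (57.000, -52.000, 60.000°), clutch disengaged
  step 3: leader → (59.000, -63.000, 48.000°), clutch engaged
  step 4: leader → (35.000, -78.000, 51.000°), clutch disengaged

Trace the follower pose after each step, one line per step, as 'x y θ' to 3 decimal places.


17.000 -11.500 -128.000
36.000 -24.000 -87.000
36.000 -24.000 -87.000
38.000 -30.000 -106.000
38.000 -30.000 -106.000

step 0: Δleader=(5.000, -20.000, -26.000°), engaged; cmd=(5.000, -10.500, -40.000°) → follower=(17.000, -11.500, -128.000°)
step 1: Δleader=(19.000, -24.000, 28.000°), engaged; cmd=(19.000, -12.500, 41.000°) → follower=(36.000, -24.000, -87.000°)
step 2: Δleader=(17.000, -15.000, -43.000°), disengaged; cmd=(0,0,0) → follower holds at (36.000, -24.000, -87.000°)
step 3: Δleader=(2.000, -11.000, -12.000°), engaged; cmd=(2.000, -6.000, -19.000°) → follower=(38.000, -30.000, -106.000°)
step 4: Δleader=(-24.000, -15.000, 3.000°), disengaged; cmd=(0,0,0) → follower holds at (38.000, -30.000, -106.000°)


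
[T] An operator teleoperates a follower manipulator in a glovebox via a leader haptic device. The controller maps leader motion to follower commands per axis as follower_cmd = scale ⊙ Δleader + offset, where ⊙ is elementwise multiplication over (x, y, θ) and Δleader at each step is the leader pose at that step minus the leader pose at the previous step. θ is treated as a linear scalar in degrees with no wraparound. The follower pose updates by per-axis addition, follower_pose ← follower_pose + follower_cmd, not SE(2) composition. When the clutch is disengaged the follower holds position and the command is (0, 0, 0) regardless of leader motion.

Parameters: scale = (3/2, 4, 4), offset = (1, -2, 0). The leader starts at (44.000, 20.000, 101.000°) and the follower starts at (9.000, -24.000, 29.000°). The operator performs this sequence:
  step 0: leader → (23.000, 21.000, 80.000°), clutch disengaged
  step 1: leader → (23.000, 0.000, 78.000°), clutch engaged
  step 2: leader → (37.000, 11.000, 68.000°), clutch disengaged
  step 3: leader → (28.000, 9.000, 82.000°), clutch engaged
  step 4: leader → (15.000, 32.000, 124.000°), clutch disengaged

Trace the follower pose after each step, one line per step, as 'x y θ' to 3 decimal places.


step 0: Δleader=(-21.000, 1.000, -21.000°), disengaged; cmd=(0,0,0) → follower holds at (9.000, -24.000, 29.000°)
step 1: Δleader=(0.000, -21.000, -2.000°), engaged; cmd=(1.000, -86.000, -8.000°) → follower=(10.000, -110.000, 21.000°)
step 2: Δleader=(14.000, 11.000, -10.000°), disengaged; cmd=(0,0,0) → follower holds at (10.000, -110.000, 21.000°)
step 3: Δleader=(-9.000, -2.000, 14.000°), engaged; cmd=(-12.500, -10.000, 56.000°) → follower=(-2.500, -120.000, 77.000°)
step 4: Δleader=(-13.000, 23.000, 42.000°), disengaged; cmd=(0,0,0) → follower holds at (-2.500, -120.000, 77.000°)

9.000 -24.000 29.000
10.000 -110.000 21.000
10.000 -110.000 21.000
-2.500 -120.000 77.000
-2.500 -120.000 77.000


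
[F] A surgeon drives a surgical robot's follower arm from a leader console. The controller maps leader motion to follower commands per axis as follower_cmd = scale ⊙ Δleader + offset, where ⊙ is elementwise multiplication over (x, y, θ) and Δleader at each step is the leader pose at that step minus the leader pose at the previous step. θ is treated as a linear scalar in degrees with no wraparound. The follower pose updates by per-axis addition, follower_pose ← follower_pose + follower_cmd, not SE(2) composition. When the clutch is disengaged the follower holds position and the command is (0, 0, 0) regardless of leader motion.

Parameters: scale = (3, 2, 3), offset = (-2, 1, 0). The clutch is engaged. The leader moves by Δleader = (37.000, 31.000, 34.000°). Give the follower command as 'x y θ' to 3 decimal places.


109.000 63.000 102.000

axis x: 3·37.000 + -2 = 109.000
axis y: 2·31.000 + 1 = 63.000
axis θ: 3·34.000 + 0 = 102.000


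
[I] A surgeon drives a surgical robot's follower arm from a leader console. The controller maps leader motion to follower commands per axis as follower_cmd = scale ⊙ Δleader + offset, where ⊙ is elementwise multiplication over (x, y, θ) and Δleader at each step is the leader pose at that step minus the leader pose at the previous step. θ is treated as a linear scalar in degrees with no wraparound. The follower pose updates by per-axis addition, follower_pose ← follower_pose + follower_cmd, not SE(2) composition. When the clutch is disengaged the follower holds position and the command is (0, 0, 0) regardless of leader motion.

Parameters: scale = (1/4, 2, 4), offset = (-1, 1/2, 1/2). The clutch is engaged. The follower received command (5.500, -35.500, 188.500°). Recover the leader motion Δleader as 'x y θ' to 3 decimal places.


26.000 -18.000 47.000

axis x: (5.500 − -1) / (1/4) = 26.000
axis y: (-35.500 − 1/2) / (2) = -18.000
axis θ: (188.500 − 1/2) / (4) = 47.000


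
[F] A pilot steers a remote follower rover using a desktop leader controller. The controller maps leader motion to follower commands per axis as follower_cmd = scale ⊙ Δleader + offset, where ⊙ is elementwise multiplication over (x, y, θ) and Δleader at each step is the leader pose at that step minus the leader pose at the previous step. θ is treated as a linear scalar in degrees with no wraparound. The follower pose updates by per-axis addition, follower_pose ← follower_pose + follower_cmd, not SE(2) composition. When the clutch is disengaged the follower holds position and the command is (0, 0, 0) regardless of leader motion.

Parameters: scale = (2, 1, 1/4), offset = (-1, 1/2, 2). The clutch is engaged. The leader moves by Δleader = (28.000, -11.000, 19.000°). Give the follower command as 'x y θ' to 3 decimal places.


55.000 -10.500 6.750

axis x: 2·28.000 + -1 = 55.000
axis y: 1·-11.000 + 1/2 = -10.500
axis θ: 1/4·19.000 + 2 = 6.750


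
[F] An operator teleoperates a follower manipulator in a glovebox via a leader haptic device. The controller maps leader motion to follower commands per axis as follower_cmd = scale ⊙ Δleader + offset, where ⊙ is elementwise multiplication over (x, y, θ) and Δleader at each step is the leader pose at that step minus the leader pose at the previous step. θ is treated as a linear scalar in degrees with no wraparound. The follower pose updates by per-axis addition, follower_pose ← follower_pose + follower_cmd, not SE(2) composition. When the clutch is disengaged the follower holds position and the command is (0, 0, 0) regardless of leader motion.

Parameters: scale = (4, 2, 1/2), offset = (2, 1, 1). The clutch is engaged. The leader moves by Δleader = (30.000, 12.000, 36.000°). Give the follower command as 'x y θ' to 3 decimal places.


122.000 25.000 19.000

axis x: 4·30.000 + 2 = 122.000
axis y: 2·12.000 + 1 = 25.000
axis θ: 1/2·36.000 + 1 = 19.000


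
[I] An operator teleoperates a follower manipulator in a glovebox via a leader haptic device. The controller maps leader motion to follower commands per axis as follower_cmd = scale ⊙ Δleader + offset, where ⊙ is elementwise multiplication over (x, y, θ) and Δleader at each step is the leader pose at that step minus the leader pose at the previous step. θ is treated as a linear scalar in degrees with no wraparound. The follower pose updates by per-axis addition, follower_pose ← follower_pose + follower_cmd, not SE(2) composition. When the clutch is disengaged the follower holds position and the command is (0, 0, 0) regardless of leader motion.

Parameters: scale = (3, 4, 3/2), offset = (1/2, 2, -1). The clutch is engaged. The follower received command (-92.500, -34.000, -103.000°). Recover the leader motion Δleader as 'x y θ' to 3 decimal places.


-31.000 -9.000 -68.000

axis x: (-92.500 − 1/2) / (3) = -31.000
axis y: (-34.000 − 2) / (4) = -9.000
axis θ: (-103.000 − -1) / (3/2) = -68.000


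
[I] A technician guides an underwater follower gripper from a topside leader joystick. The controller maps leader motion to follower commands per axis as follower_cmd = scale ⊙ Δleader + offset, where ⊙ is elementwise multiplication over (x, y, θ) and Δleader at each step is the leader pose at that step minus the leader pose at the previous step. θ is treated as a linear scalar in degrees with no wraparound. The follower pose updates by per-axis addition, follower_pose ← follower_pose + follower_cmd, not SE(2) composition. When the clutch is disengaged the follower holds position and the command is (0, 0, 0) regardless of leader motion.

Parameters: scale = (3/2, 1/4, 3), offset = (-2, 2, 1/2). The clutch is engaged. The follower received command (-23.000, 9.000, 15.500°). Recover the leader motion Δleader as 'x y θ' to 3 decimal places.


-14.000 28.000 5.000

axis x: (-23.000 − -2) / (3/2) = -14.000
axis y: (9.000 − 2) / (1/4) = 28.000
axis θ: (15.500 − 1/2) / (3) = 5.000


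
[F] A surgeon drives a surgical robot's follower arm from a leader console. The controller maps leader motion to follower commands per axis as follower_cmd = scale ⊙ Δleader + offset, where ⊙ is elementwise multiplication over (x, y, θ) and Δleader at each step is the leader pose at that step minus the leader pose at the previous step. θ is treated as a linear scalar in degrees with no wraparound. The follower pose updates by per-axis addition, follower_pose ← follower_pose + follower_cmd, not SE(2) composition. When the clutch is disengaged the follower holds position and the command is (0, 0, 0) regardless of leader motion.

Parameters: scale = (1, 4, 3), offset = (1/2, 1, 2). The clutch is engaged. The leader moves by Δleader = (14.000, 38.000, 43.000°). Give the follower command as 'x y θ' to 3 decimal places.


14.500 153.000 131.000

axis x: 1·14.000 + 1/2 = 14.500
axis y: 4·38.000 + 1 = 153.000
axis θ: 3·43.000 + 2 = 131.000


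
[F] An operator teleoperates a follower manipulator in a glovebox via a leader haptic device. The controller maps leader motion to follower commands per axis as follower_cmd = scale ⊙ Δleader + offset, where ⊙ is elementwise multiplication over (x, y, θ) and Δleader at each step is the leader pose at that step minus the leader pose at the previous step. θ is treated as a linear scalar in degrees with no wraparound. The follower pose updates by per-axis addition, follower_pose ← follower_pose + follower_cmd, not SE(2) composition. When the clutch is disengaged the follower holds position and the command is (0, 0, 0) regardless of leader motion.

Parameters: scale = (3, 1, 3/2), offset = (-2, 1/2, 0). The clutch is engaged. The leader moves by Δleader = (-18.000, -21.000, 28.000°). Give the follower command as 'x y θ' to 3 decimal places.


-56.000 -20.500 42.000

axis x: 3·-18.000 + -2 = -56.000
axis y: 1·-21.000 + 1/2 = -20.500
axis θ: 3/2·28.000 + 0 = 42.000


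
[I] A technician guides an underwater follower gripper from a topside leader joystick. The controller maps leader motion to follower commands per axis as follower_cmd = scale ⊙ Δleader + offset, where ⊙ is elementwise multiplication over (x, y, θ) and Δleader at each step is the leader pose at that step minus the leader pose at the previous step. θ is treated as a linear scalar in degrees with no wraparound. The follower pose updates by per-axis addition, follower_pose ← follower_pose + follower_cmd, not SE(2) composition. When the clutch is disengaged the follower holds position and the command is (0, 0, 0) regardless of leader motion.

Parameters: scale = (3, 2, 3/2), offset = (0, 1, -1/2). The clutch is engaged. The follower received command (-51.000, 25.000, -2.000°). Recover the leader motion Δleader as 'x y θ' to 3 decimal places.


axis x: (-51.000 − 0) / (3) = -17.000
axis y: (25.000 − 1) / (2) = 12.000
axis θ: (-2.000 − -1/2) / (3/2) = -1.000

-17.000 12.000 -1.000


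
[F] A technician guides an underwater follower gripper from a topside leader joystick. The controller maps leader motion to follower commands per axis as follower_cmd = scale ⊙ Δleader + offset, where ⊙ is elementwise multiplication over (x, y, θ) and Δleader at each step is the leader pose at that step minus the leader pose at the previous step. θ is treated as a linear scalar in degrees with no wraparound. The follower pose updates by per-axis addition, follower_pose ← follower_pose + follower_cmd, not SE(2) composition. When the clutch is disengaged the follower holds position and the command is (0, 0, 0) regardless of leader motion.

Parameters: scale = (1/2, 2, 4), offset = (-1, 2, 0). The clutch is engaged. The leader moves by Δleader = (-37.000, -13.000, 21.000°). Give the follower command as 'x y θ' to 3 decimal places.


-19.500 -24.000 84.000

axis x: 1/2·-37.000 + -1 = -19.500
axis y: 2·-13.000 + 2 = -24.000
axis θ: 4·21.000 + 0 = 84.000


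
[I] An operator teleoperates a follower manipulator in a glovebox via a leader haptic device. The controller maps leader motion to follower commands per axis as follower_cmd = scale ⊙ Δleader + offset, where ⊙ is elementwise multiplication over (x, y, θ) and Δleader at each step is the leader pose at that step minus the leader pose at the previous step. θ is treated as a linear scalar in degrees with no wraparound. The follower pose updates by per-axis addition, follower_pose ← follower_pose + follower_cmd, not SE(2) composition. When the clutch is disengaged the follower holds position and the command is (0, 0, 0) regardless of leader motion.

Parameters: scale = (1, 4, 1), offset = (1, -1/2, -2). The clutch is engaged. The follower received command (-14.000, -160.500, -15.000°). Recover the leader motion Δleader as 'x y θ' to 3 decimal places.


axis x: (-14.000 − 1) / (1) = -15.000
axis y: (-160.500 − -1/2) / (4) = -40.000
axis θ: (-15.000 − -2) / (1) = -13.000

-15.000 -40.000 -13.000


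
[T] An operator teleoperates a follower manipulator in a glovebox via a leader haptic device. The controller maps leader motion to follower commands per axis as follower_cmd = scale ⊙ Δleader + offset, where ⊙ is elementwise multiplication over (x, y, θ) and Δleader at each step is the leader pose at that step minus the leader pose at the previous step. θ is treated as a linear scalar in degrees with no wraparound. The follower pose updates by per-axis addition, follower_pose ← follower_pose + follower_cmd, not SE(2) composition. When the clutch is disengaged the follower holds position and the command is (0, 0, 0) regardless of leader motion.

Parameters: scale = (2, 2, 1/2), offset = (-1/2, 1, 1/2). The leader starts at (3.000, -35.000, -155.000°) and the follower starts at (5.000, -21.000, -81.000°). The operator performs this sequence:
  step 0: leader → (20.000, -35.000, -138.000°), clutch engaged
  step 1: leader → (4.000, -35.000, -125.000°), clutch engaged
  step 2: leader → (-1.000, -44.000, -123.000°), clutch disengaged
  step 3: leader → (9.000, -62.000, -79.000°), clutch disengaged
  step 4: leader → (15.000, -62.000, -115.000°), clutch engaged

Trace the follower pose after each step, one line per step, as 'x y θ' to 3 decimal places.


step 0: Δleader=(17.000, 0.000, 17.000°), engaged; cmd=(33.500, 1.000, 9.000°) → follower=(38.500, -20.000, -72.000°)
step 1: Δleader=(-16.000, 0.000, 13.000°), engaged; cmd=(-32.500, 1.000, 7.000°) → follower=(6.000, -19.000, -65.000°)
step 2: Δleader=(-5.000, -9.000, 2.000°), disengaged; cmd=(0,0,0) → follower holds at (6.000, -19.000, -65.000°)
step 3: Δleader=(10.000, -18.000, 44.000°), disengaged; cmd=(0,0,0) → follower holds at (6.000, -19.000, -65.000°)
step 4: Δleader=(6.000, 0.000, -36.000°), engaged; cmd=(11.500, 1.000, -17.500°) → follower=(17.500, -18.000, -82.500°)

38.500 -20.000 -72.000
6.000 -19.000 -65.000
6.000 -19.000 -65.000
6.000 -19.000 -65.000
17.500 -18.000 -82.500


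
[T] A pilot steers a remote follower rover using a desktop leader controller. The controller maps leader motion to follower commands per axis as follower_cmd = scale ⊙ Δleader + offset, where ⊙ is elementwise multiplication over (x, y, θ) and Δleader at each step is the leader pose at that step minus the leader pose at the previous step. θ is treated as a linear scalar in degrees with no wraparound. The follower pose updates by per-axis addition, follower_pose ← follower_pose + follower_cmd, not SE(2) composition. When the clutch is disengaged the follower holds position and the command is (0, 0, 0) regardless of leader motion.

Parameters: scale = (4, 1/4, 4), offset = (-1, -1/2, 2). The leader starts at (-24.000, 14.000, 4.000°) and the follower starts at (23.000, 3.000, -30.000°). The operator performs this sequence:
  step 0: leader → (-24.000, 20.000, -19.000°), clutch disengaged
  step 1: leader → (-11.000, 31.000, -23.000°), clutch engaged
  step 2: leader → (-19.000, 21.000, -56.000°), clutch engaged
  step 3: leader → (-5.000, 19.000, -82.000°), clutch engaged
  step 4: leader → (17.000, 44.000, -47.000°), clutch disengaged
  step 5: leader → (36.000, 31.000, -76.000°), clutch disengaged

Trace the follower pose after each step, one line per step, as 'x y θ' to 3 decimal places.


step 0: Δleader=(0.000, 6.000, -23.000°), disengaged; cmd=(0,0,0) → follower holds at (23.000, 3.000, -30.000°)
step 1: Δleader=(13.000, 11.000, -4.000°), engaged; cmd=(51.000, 2.250, -14.000°) → follower=(74.000, 5.250, -44.000°)
step 2: Δleader=(-8.000, -10.000, -33.000°), engaged; cmd=(-33.000, -3.000, -130.000°) → follower=(41.000, 2.250, -174.000°)
step 3: Δleader=(14.000, -2.000, -26.000°), engaged; cmd=(55.000, -1.000, -102.000°) → follower=(96.000, 1.250, -276.000°)
step 4: Δleader=(22.000, 25.000, 35.000°), disengaged; cmd=(0,0,0) → follower holds at (96.000, 1.250, -276.000°)
step 5: Δleader=(19.000, -13.000, -29.000°), disengaged; cmd=(0,0,0) → follower holds at (96.000, 1.250, -276.000°)

23.000 3.000 -30.000
74.000 5.250 -44.000
41.000 2.250 -174.000
96.000 1.250 -276.000
96.000 1.250 -276.000
96.000 1.250 -276.000


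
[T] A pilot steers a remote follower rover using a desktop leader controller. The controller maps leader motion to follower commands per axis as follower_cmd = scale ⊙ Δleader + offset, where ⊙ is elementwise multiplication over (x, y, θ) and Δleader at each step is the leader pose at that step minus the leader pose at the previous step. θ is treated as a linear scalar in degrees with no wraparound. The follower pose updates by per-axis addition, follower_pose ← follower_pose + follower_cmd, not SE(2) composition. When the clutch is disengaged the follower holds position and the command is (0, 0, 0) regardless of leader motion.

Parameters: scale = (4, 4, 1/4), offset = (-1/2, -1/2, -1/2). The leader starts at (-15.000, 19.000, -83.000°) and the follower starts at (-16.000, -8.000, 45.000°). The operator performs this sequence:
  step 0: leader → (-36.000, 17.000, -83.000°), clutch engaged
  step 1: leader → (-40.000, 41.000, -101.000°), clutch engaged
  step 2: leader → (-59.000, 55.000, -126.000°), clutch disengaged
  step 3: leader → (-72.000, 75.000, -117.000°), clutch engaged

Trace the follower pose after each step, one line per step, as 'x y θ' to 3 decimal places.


-100.500 -16.500 44.500
-117.000 79.000 39.500
-117.000 79.000 39.500
-169.500 158.500 41.250

step 0: Δleader=(-21.000, -2.000, 0.000°), engaged; cmd=(-84.500, -8.500, -0.500°) → follower=(-100.500, -16.500, 44.500°)
step 1: Δleader=(-4.000, 24.000, -18.000°), engaged; cmd=(-16.500, 95.500, -5.000°) → follower=(-117.000, 79.000, 39.500°)
step 2: Δleader=(-19.000, 14.000, -25.000°), disengaged; cmd=(0,0,0) → follower holds at (-117.000, 79.000, 39.500°)
step 3: Δleader=(-13.000, 20.000, 9.000°), engaged; cmd=(-52.500, 79.500, 1.750°) → follower=(-169.500, 158.500, 41.250°)


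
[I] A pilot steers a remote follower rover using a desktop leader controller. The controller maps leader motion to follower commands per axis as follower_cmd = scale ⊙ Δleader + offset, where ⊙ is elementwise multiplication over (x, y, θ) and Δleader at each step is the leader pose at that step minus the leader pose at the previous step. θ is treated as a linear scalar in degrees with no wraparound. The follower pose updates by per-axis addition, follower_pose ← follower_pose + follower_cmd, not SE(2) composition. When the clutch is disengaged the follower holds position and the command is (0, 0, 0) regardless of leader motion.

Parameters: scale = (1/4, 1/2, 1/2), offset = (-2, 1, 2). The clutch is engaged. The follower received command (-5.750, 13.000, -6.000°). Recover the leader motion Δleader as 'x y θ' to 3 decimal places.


axis x: (-5.750 − -2) / (1/4) = -15.000
axis y: (13.000 − 1) / (1/2) = 24.000
axis θ: (-6.000 − 2) / (1/2) = -16.000

-15.000 24.000 -16.000


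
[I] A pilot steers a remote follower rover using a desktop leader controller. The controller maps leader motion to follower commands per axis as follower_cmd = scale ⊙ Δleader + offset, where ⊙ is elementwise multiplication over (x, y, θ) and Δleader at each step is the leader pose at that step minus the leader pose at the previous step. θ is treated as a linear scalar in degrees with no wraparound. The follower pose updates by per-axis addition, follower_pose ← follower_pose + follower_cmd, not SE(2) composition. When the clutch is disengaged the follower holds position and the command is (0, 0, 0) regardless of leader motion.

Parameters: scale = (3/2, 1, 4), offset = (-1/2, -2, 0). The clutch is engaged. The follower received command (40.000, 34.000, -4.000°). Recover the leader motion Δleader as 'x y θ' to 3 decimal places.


27.000 36.000 -1.000

axis x: (40.000 − -1/2) / (3/2) = 27.000
axis y: (34.000 − -2) / (1) = 36.000
axis θ: (-4.000 − 0) / (4) = -1.000


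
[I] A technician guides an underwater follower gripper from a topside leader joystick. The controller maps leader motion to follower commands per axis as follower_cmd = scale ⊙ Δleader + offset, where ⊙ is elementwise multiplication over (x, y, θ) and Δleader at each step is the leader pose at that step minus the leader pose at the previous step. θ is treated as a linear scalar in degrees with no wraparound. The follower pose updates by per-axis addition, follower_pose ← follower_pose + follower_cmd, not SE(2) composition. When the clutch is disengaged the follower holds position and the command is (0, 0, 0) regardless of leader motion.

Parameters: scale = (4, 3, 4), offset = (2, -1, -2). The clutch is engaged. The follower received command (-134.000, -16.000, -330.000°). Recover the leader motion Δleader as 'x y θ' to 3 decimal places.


-34.000 -5.000 -82.000

axis x: (-134.000 − 2) / (4) = -34.000
axis y: (-16.000 − -1) / (3) = -5.000
axis θ: (-330.000 − -2) / (4) = -82.000


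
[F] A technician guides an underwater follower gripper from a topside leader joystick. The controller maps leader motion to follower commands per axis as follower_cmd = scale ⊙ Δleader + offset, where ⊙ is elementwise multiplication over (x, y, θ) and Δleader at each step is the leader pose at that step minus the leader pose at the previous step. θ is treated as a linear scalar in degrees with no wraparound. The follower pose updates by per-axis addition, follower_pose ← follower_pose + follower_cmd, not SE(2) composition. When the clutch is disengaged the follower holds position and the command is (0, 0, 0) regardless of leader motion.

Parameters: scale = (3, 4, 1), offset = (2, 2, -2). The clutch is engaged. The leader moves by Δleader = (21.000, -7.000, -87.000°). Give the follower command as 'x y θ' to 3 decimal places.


axis x: 3·21.000 + 2 = 65.000
axis y: 4·-7.000 + 2 = -26.000
axis θ: 1·-87.000 + -2 = -89.000

65.000 -26.000 -89.000


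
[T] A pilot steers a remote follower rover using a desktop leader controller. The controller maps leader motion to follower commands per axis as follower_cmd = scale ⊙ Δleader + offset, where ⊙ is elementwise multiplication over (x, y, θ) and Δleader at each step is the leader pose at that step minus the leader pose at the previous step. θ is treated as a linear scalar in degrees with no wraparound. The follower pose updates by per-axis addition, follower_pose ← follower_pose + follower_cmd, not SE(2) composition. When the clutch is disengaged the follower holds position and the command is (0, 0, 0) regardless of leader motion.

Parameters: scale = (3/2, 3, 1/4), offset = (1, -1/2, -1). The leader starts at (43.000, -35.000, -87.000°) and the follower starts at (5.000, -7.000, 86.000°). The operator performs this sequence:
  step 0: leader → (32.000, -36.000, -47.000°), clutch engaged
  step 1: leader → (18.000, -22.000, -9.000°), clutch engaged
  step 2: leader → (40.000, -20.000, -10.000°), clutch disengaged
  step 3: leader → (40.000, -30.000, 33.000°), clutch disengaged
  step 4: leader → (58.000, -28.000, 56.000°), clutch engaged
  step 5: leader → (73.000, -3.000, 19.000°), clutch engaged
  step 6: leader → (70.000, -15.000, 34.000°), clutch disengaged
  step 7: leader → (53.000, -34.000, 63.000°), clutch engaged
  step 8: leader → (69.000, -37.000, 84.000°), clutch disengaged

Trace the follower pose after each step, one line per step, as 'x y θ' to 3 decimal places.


-10.500 -10.500 95.000
-30.500 31.000 103.500
-30.500 31.000 103.500
-30.500 31.000 103.500
-2.500 36.500 108.250
21.000 111.000 98.000
21.000 111.000 98.000
-3.500 53.500 104.250
-3.500 53.500 104.250

step 0: Δleader=(-11.000, -1.000, 40.000°), engaged; cmd=(-15.500, -3.500, 9.000°) → follower=(-10.500, -10.500, 95.000°)
step 1: Δleader=(-14.000, 14.000, 38.000°), engaged; cmd=(-20.000, 41.500, 8.500°) → follower=(-30.500, 31.000, 103.500°)
step 2: Δleader=(22.000, 2.000, -1.000°), disengaged; cmd=(0,0,0) → follower holds at (-30.500, 31.000, 103.500°)
step 3: Δleader=(0.000, -10.000, 43.000°), disengaged; cmd=(0,0,0) → follower holds at (-30.500, 31.000, 103.500°)
step 4: Δleader=(18.000, 2.000, 23.000°), engaged; cmd=(28.000, 5.500, 4.750°) → follower=(-2.500, 36.500, 108.250°)
step 5: Δleader=(15.000, 25.000, -37.000°), engaged; cmd=(23.500, 74.500, -10.250°) → follower=(21.000, 111.000, 98.000°)
step 6: Δleader=(-3.000, -12.000, 15.000°), disengaged; cmd=(0,0,0) → follower holds at (21.000, 111.000, 98.000°)
step 7: Δleader=(-17.000, -19.000, 29.000°), engaged; cmd=(-24.500, -57.500, 6.250°) → follower=(-3.500, 53.500, 104.250°)
step 8: Δleader=(16.000, -3.000, 21.000°), disengaged; cmd=(0,0,0) → follower holds at (-3.500, 53.500, 104.250°)


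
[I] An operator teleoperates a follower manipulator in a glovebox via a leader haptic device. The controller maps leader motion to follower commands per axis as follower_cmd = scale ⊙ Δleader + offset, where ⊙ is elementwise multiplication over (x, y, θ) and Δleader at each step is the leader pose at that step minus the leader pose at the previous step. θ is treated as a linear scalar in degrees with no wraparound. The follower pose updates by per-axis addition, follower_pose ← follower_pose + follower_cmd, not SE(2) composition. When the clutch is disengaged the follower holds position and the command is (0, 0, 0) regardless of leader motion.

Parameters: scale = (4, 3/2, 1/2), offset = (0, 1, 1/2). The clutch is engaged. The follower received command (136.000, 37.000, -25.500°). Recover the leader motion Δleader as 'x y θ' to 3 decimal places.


34.000 24.000 -52.000

axis x: (136.000 − 0) / (4) = 34.000
axis y: (37.000 − 1) / (3/2) = 24.000
axis θ: (-25.500 − 1/2) / (1/2) = -52.000


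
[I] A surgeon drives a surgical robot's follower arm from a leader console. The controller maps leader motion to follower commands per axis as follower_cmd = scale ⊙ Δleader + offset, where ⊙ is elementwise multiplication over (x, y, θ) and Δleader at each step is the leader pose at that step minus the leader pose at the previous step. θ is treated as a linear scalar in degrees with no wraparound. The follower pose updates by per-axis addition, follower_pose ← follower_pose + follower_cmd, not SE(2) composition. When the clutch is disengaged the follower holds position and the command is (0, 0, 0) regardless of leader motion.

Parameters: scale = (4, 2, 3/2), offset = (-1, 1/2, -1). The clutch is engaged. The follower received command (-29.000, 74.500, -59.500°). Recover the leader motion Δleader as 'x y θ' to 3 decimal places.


axis x: (-29.000 − -1) / (4) = -7.000
axis y: (74.500 − 1/2) / (2) = 37.000
axis θ: (-59.500 − -1) / (3/2) = -39.000

-7.000 37.000 -39.000


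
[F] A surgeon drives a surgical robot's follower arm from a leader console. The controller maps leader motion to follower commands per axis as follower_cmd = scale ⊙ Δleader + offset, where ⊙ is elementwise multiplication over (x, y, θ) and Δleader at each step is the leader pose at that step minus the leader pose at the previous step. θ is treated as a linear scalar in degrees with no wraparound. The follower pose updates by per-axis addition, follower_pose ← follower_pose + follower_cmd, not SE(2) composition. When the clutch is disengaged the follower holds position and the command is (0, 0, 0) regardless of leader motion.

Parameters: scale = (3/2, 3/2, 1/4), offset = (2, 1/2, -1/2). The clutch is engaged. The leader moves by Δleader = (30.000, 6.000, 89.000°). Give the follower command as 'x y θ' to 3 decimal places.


47.000 9.500 21.750

axis x: 3/2·30.000 + 2 = 47.000
axis y: 3/2·6.000 + 1/2 = 9.500
axis θ: 1/4·89.000 + -1/2 = 21.750


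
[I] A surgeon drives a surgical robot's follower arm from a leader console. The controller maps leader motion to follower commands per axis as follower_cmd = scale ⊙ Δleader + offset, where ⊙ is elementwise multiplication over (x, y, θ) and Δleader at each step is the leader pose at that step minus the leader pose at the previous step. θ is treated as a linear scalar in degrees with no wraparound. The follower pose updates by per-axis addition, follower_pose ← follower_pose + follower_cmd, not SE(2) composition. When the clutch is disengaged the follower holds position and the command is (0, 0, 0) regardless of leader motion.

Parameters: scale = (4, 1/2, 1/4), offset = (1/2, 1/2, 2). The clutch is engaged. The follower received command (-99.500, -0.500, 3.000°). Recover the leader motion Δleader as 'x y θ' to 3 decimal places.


axis x: (-99.500 − 1/2) / (4) = -25.000
axis y: (-0.500 − 1/2) / (1/2) = -2.000
axis θ: (3.000 − 2) / (1/4) = 4.000

-25.000 -2.000 4.000
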